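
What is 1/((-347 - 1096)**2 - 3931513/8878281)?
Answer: 8878281/18486787802456 ≈ 4.8025e-7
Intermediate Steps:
1/((-347 - 1096)**2 - 3931513/8878281) = 1/((-1443)**2 - 3931513*1/8878281) = 1/(2082249 - 3931513/8878281) = 1/(18486787802456/8878281) = 8878281/18486787802456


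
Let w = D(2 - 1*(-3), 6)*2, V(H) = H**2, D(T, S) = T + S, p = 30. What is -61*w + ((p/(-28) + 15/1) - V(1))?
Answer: -18607/14 ≈ -1329.1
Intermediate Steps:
D(T, S) = S + T
w = 22 (w = (6 + (2 - 1*(-3)))*2 = (6 + (2 + 3))*2 = (6 + 5)*2 = 11*2 = 22)
-61*w + ((p/(-28) + 15/1) - V(1)) = -61*22 + ((30/(-28) + 15/1) - 1*1**2) = -1342 + ((30*(-1/28) + 15*1) - 1*1) = -1342 + ((-15/14 + 15) - 1) = -1342 + (195/14 - 1) = -1342 + 181/14 = -18607/14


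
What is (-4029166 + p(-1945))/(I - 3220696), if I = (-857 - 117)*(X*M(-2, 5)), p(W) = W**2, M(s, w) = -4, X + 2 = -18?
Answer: 246141/3298616 ≈ 0.074620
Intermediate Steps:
X = -20 (X = -2 - 18 = -20)
I = -77920 (I = (-857 - 117)*(-20*(-4)) = -974*80 = -77920)
(-4029166 + p(-1945))/(I - 3220696) = (-4029166 + (-1945)**2)/(-77920 - 3220696) = (-4029166 + 3783025)/(-3298616) = -246141*(-1/3298616) = 246141/3298616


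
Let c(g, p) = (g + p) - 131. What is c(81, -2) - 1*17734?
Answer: -17786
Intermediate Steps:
c(g, p) = -131 + g + p
c(81, -2) - 1*17734 = (-131 + 81 - 2) - 1*17734 = -52 - 17734 = -17786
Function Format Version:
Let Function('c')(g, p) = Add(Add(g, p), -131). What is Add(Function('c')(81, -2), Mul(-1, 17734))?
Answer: -17786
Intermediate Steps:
Function('c')(g, p) = Add(-131, g, p)
Add(Function('c')(81, -2), Mul(-1, 17734)) = Add(Add(-131, 81, -2), Mul(-1, 17734)) = Add(-52, -17734) = -17786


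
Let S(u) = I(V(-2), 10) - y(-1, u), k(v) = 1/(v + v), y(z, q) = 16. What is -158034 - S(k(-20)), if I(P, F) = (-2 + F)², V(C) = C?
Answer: -158082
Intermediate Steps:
k(v) = 1/(2*v)
S(u) = 48 (S(u) = (-2 + 10)² - 1*16 = 8² - 16 = 64 - 16 = 48)
-158034 - S(k(-20)) = -158034 - 1*48 = -158034 - 48 = -158082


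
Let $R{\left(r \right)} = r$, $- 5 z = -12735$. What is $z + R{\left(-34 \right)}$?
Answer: $2513$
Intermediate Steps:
$z = 2547$ ($z = \left(- \frac{1}{5}\right) \left(-12735\right) = 2547$)
$z + R{\left(-34 \right)} = 2547 - 34 = 2513$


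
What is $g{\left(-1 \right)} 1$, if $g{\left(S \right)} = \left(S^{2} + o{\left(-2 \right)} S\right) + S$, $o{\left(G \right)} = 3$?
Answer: $-3$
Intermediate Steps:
$g{\left(S \right)} = S^{2} + 4 S$ ($g{\left(S \right)} = \left(S^{2} + 3 S\right) + S = S^{2} + 4 S$)
$g{\left(-1 \right)} 1 = - (4 - 1) 1 = \left(-1\right) 3 \cdot 1 = \left(-3\right) 1 = -3$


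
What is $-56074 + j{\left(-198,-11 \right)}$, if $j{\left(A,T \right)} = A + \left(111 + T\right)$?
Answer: $-56172$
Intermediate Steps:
$j{\left(A,T \right)} = 111 + A + T$
$-56074 + j{\left(-198,-11 \right)} = -56074 - 98 = -56172$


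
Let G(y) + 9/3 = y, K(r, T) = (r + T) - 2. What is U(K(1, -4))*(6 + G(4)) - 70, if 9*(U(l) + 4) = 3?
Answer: -287/3 ≈ -95.667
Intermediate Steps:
K(r, T) = -2 + T + r (K(r, T) = (T + r) - 2 = -2 + T + r)
G(y) = -3 + y
U(l) = -11/3 (U(l) = -4 + (1/9)*3 = -4 + 1/3 = -11/3)
U(K(1, -4))*(6 + G(4)) - 70 = -11*(6 + (-3 + 4))/3 - 70 = -11*(6 + 1)/3 - 70 = -11/3*7 - 70 = -77/3 - 70 = -287/3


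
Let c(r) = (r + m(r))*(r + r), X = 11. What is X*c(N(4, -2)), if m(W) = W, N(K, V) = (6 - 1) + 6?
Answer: 5324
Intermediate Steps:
N(K, V) = 11 (N(K, V) = 5 + 6 = 11)
c(r) = 4*r**2 (c(r) = (r + r)*(r + r) = (2*r)*(2*r) = 4*r**2)
X*c(N(4, -2)) = 11*(4*11**2) = 11*(4*121) = 11*484 = 5324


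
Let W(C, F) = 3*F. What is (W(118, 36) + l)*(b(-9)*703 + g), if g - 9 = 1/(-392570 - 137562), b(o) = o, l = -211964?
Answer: 177396243317828/132533 ≈ 1.3385e+9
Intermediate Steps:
g = 4771187/530132 (g = 9 + 1/(-392570 - 137562) = 9 + 1/(-530132) = 9 - 1/530132 = 4771187/530132 ≈ 9.0000)
(W(118, 36) + l)*(b(-9)*703 + g) = (3*36 - 211964)*(-9*703 + 4771187/530132) = (108 - 211964)*(-6327 + 4771187/530132) = -211856*(-3349373977/530132) = 177396243317828/132533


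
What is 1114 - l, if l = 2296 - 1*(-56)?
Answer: -1238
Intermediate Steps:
l = 2352 (l = 2296 + 56 = 2352)
1114 - l = 1114 - 1*2352 = 1114 - 2352 = -1238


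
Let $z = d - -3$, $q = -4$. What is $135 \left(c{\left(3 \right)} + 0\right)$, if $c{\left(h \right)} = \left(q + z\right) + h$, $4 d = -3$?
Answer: $\frac{675}{4} \approx 168.75$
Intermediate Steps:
$d = - \frac{3}{4}$ ($d = \frac{1}{4} \left(-3\right) = - \frac{3}{4} \approx -0.75$)
$z = \frac{9}{4}$ ($z = - \frac{3}{4} - -3 = - \frac{3}{4} + 3 = \frac{9}{4} \approx 2.25$)
$c{\left(h \right)} = - \frac{7}{4} + h$ ($c{\left(h \right)} = \left(-4 + \frac{9}{4}\right) + h = - \frac{7}{4} + h$)
$135 \left(c{\left(3 \right)} + 0\right) = 135 \left(\left(- \frac{7}{4} + 3\right) + 0\right) = 135 \left(\frac{5}{4} + 0\right) = 135 \cdot \frac{5}{4} = \frac{675}{4}$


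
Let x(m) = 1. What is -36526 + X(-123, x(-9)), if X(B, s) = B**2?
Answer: -21397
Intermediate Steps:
-36526 + X(-123, x(-9)) = -36526 + (-123)**2 = -36526 + 15129 = -21397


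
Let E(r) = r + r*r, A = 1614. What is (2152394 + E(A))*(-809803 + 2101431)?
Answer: 6146862818512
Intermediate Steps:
E(r) = r + r²
(2152394 + E(A))*(-809803 + 2101431) = (2152394 + 1614*(1 + 1614))*(-809803 + 2101431) = (2152394 + 1614*1615)*1291628 = (2152394 + 2606610)*1291628 = 4759004*1291628 = 6146862818512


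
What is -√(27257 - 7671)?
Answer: -√19586 ≈ -139.95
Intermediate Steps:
-√(27257 - 7671) = -√19586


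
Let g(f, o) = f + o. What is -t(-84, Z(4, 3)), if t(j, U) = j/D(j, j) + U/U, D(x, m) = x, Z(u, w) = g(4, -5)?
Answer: -2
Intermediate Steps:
Z(u, w) = -1 (Z(u, w) = 4 - 5 = -1)
t(j, U) = 2 (t(j, U) = j/j + U/U = 1 + 1 = 2)
-t(-84, Z(4, 3)) = -1*2 = -2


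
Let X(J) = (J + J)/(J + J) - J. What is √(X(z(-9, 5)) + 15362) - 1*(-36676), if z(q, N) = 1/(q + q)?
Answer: 36676 + √553070/6 ≈ 36800.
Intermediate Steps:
z(q, N) = 1/(2*q)
X(J) = 1 - J (X(J) = (2*J)/((2*J)) - J = (2*J)*(1/(2*J)) - J = 1 - J)
√(X(z(-9, 5)) + 15362) - 1*(-36676) = √((1 - 1/(2*(-9))) + 15362) - 1*(-36676) = √((1 - (-1)/(2*9)) + 15362) + 36676 = √((1 - 1*(-1/18)) + 15362) + 36676 = √((1 + 1/18) + 15362) + 36676 = √(19/18 + 15362) + 36676 = √(276535/18) + 36676 = √553070/6 + 36676 = 36676 + √553070/6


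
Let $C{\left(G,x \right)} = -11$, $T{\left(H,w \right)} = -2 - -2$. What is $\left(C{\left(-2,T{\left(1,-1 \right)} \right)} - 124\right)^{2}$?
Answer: $18225$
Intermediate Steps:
$T{\left(H,w \right)} = 0$ ($T{\left(H,w \right)} = -2 + 2 = 0$)
$\left(C{\left(-2,T{\left(1,-1 \right)} \right)} - 124\right)^{2} = \left(-11 - 124\right)^{2} = \left(-135\right)^{2} = 18225$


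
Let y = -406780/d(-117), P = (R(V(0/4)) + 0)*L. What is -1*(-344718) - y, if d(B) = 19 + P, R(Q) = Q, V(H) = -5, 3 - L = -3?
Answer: 307738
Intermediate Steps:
L = 6 (L = 3 - 1*(-3) = 3 + 3 = 6)
P = -30 (P = (-5 + 0)*6 = -5*6 = -30)
d(B) = -11 (d(B) = 19 - 30 = -11)
y = 36980 (y = -406780/(-11) = -406780*(-1/11) = 36980)
-1*(-344718) - y = -1*(-344718) - 1*36980 = 344718 - 36980 = 307738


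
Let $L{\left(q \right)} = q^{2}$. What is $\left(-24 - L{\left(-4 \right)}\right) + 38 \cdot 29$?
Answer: $1062$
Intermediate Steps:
$\left(-24 - L{\left(-4 \right)}\right) + 38 \cdot 29 = \left(-24 - \left(-4\right)^{2}\right) + 38 \cdot 29 = \left(-24 - 16\right) + 1102 = -40 + 1102 = 1062$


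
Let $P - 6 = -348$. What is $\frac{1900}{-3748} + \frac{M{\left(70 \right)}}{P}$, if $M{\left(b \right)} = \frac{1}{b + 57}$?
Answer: $- \frac{20632087}{40697658} \approx -0.50696$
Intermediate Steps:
$P = -342$ ($P = 6 - 348 = -342$)
$M{\left(b \right)} = \frac{1}{57 + b}$
$\frac{1900}{-3748} + \frac{M{\left(70 \right)}}{P} = \frac{1900}{-3748} + \frac{1}{\left(57 + 70\right) \left(-342\right)} = 1900 \left(- \frac{1}{3748}\right) + \frac{1}{127} \left(- \frac{1}{342}\right) = - \frac{475}{937} + \frac{1}{127} \left(- \frac{1}{342}\right) = - \frac{475}{937} - \frac{1}{43434} = - \frac{20632087}{40697658}$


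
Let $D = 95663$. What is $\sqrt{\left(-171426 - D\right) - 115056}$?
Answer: $i \sqrt{382145} \approx 618.18 i$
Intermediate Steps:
$\sqrt{\left(-171426 - D\right) - 115056} = \sqrt{\left(-171426 - 95663\right) - 115056} = \sqrt{\left(-171426 - 95663\right) + \left(-120416 + 5360\right)} = \sqrt{-267089 - 115056} = \sqrt{-382145} = i \sqrt{382145}$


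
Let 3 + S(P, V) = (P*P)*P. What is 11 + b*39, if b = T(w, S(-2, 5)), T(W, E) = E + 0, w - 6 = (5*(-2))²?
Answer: -418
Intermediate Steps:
S(P, V) = -3 + P³ (S(P, V) = -3 + (P*P)*P = -3 + P²*P = -3 + P³)
w = 106 (w = 6 + (5*(-2))² = 6 + (-10)² = 6 + 100 = 106)
T(W, E) = E
b = -11 (b = -3 + (-2)³ = -3 - 8 = -11)
11 + b*39 = 11 - 11*39 = 11 - 429 = -418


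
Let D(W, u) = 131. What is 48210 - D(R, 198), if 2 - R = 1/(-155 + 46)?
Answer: 48079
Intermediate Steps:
R = 219/109 (R = 2 - 1/(-155 + 46) = 2 - 1/(-109) = 2 - 1*(-1/109) = 2 + 1/109 = 219/109 ≈ 2.0092)
48210 - D(R, 198) = 48210 - 1*131 = 48210 - 131 = 48079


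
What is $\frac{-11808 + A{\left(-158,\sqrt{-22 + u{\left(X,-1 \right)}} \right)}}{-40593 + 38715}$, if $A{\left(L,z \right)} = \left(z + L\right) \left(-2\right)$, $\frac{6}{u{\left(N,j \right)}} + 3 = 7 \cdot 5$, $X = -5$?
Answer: $\frac{5746}{939} + \frac{i \sqrt{349}}{3756} \approx 6.1193 + 0.0049738 i$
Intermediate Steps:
$u{\left(N,j \right)} = \frac{3}{16}$ ($u{\left(N,j \right)} = \frac{6}{-3 + 7 \cdot 5} = \frac{6}{-3 + 35} = \frac{6}{32} = 6 \cdot \frac{1}{32} = \frac{3}{16}$)
$A{\left(L,z \right)} = - 2 L - 2 z$ ($A{\left(L,z \right)} = \left(L + z\right) \left(-2\right) = - 2 L - 2 z$)
$\frac{-11808 + A{\left(-158,\sqrt{-22 + u{\left(X,-1 \right)}} \right)}}{-40593 + 38715} = \frac{-11808 - \left(-316 + 2 \sqrt{-22 + \frac{3}{16}}\right)}{-40593 + 38715} = \frac{-11808 + \left(316 - 2 \sqrt{- \frac{349}{16}}\right)}{-1878} = \left(-11808 + \left(316 - 2 \frac{i \sqrt{349}}{4}\right)\right) \left(- \frac{1}{1878}\right) = \left(-11808 + \left(316 - \frac{i \sqrt{349}}{2}\right)\right) \left(- \frac{1}{1878}\right) = \left(-11492 - \frac{i \sqrt{349}}{2}\right) \left(- \frac{1}{1878}\right) = \frac{5746}{939} + \frac{i \sqrt{349}}{3756}$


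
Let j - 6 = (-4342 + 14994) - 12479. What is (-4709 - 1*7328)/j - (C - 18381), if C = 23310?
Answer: -8963672/1821 ≈ -4922.4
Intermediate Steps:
j = -1821 (j = 6 + ((-4342 + 14994) - 12479) = 6 + (10652 - 12479) = 6 - 1827 = -1821)
(-4709 - 1*7328)/j - (C - 18381) = (-4709 - 1*7328)/(-1821) - (23310 - 18381) = (-4709 - 7328)*(-1/1821) - 1*4929 = -12037*(-1/1821) - 4929 = 12037/1821 - 4929 = -8963672/1821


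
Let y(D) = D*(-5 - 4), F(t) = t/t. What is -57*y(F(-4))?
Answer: 513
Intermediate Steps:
F(t) = 1
y(D) = -9*D (y(D) = D*(-9) = -9*D)
-57*y(F(-4)) = -(-513) = -57*(-9) = 513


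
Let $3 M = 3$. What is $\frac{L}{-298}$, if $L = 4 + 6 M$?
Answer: $- \frac{5}{149} \approx -0.033557$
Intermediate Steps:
$M = 1$ ($M = \frac{1}{3} \cdot 3 = 1$)
$L = 10$ ($L = 4 + 6 \cdot 1 = 4 + 6 = 10$)
$\frac{L}{-298} = \frac{10}{-298} = 10 \left(- \frac{1}{298}\right) = - \frac{5}{149}$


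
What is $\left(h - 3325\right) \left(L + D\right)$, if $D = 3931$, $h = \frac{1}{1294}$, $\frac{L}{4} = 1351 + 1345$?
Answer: $- \frac{63312008535}{1294} \approx -4.8927 \cdot 10^{7}$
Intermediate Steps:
$L = 10784$ ($L = 4 \left(1351 + 1345\right) = 4 \cdot 2696 = 10784$)
$h = \frac{1}{1294} \approx 0.0007728$
$\left(h - 3325\right) \left(L + D\right) = \left(\frac{1}{1294} - 3325\right) \left(10784 + 3931\right) = \left(- \frac{4302549}{1294}\right) 14715 = - \frac{63312008535}{1294}$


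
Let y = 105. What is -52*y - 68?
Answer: -5528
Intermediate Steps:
-52*y - 68 = -52*105 - 68 = -5460 - 68 = -5528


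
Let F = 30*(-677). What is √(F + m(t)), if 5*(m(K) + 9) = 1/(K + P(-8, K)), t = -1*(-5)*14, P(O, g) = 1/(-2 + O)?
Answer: I*√9927882321/699 ≈ 142.54*I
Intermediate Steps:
t = 70 (t = 5*14 = 70)
m(K) = -9 + 1/(5*(-⅒ + K)) (m(K) = -9 + 1/(5*(K + 1/(-2 - 8))) = -9 + 1/(5*(K + 1/(-10))) = -9 + 1/(5*(K - ⅒)) = -9 + 1/(5*(-⅒ + K)))
F = -20310
√(F + m(t)) = √(-20310 + (11 - 90*70)/(-1 + 10*70)) = √(-20310 + (11 - 6300)/(-1 + 700)) = √(-20310 - 6289/699) = √(-14202979/699) = I*√9927882321/699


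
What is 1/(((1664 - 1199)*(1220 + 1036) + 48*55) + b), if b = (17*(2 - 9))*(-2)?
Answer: 1/1051918 ≈ 9.5064e-7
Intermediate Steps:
b = 238 (b = (17*(-7))*(-2) = -119*(-2) = 238)
1/(((1664 - 1199)*(1220 + 1036) + 48*55) + b) = 1/(((1664 - 1199)*(1220 + 1036) + 48*55) + 238) = 1/((465*2256 + 2640) + 238) = 1/((1049040 + 2640) + 238) = 1/(1051680 + 238) = 1/1051918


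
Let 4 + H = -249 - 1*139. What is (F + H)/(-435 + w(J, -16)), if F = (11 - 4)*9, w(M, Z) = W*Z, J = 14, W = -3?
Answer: 329/387 ≈ 0.85013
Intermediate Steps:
w(M, Z) = -3*Z
H = -392 (H = -4 + (-249 - 1*139) = -4 + (-249 - 139) = -4 - 388 = -392)
F = 63 (F = 7*9 = 63)
(F + H)/(-435 + w(J, -16)) = (63 - 392)/(-435 - 3*(-16)) = -329/(-435 + 48) = -329/(-387) = -329*(-1/387) = 329/387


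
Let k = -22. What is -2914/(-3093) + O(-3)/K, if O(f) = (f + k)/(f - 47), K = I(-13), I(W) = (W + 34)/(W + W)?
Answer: 6995/21651 ≈ 0.32308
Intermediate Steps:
I(W) = (34 + W)/(2*W) (I(W) = (34 + W)/((2*W)) = (34 + W)*(1/(2*W)) = (34 + W)/(2*W))
K = -21/26 (K = (½)*(34 - 13)/(-13) = (½)*(-1/13)*21 = -21/26 ≈ -0.80769)
O(f) = (-22 + f)/(-47 + f) (O(f) = (f - 22)/(f - 47) = (-22 + f)/(-47 + f))
-2914/(-3093) + O(-3)/K = -2914/(-3093) + ((-22 - 3)/(-47 - 3))/(-21/26) = -2914*(-1/3093) + (-25/(-50))*(-26/21) = 2914/3093 - 1/50*(-25)*(-26/21) = 2914/3093 + (½)*(-26/21) = 2914/3093 - 13/21 = 6995/21651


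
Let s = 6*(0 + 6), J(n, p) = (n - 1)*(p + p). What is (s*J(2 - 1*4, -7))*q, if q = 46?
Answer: 69552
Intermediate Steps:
J(n, p) = 2*p*(-1 + n) (J(n, p) = (-1 + n)*(2*p) = 2*p*(-1 + n))
s = 36 (s = 6*6 = 36)
(s*J(2 - 1*4, -7))*q = (36*(2*(-7)*(-1 + (2 - 1*4))))*46 = (36*(2*(-7)*(-1 + (2 - 4))))*46 = (36*(2*(-7)*(-1 - 2)))*46 = (36*(2*(-7)*(-3)))*46 = (36*42)*46 = 1512*46 = 69552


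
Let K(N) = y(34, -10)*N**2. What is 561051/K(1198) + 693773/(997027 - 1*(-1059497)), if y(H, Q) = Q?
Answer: 2200810750049/7378828677240 ≈ 0.29826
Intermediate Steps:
K(N) = -10*N**2
561051/K(1198) + 693773/(997027 - 1*(-1059497)) = 561051/((-10*1198**2)) + 693773/(997027 - 1*(-1059497)) = 561051/((-10*1435204)) + 693773/(997027 + 1059497) = 561051/(-14352040) + 693773/2056524 = 561051*(-1/14352040) + 693773*(1/2056524) = -561051/14352040 + 693773/2056524 = 2200810750049/7378828677240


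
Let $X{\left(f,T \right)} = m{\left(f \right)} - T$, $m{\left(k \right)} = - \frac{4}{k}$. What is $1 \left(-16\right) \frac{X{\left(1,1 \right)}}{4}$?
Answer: $20$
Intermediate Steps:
$X{\left(f,T \right)} = - T - \frac{4}{f}$ ($X{\left(f,T \right)} = - \frac{4}{f} - T = - T - \frac{4}{f}$)
$1 \left(-16\right) \frac{X{\left(1,1 \right)}}{4} = 1 \left(-16\right) \frac{\left(-1\right) 1 - \frac{4}{1}}{4} = - 16 \left(-1 - 4\right) \frac{1}{4} = - 16 \left(\left(-5\right) \frac{1}{4}\right) = \left(-16\right) \left(- \frac{5}{4}\right) = 20$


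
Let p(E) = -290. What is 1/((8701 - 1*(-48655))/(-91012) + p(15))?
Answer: -22753/6612709 ≈ -0.0034408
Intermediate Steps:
1/((8701 - 1*(-48655))/(-91012) + p(15)) = 1/((8701 - 1*(-48655))/(-91012) - 290) = 1/((8701 + 48655)*(-1/91012) - 290) = 1/(57356*(-1/91012) - 290) = 1/(-14339/22753 - 290) = 1/(-6612709/22753) = -22753/6612709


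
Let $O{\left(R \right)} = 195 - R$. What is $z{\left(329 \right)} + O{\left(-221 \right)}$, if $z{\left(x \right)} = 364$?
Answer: $780$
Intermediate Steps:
$z{\left(329 \right)} + O{\left(-221 \right)} = 364 + \left(195 - -221\right) = 364 + \left(195 + 221\right) = 364 + 416 = 780$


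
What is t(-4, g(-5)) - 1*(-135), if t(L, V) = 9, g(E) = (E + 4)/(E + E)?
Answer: 144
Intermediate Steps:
g(E) = (4 + E)/(2*E) (g(E) = (4 + E)/((2*E)) = (4 + E)*(1/(2*E)) = (4 + E)/(2*E))
t(-4, g(-5)) - 1*(-135) = 9 - 1*(-135) = 9 + 135 = 144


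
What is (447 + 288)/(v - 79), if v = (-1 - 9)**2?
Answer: 35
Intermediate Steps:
v = 100 (v = (-10)**2 = 100)
(447 + 288)/(v - 79) = (447 + 288)/(100 - 79) = 735/21 = 735*(1/21) = 35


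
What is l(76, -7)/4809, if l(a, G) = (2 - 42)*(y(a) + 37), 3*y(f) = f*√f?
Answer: -1480/4809 - 6080*√19/14427 ≈ -2.1447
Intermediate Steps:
y(f) = f^(3/2)/3 (y(f) = (f*√f)/3 = f^(3/2)/3)
l(a, G) = -1480 - 40*a^(3/2)/3 (l(a, G) = (2 - 42)*(a^(3/2)/3 + 37) = -40*(37 + a^(3/2)/3) = -1480 - 40*a^(3/2)/3)
l(76, -7)/4809 = (-1480 - 6080*√19/3)/4809 = (-1480 - 6080*√19/3)*(1/4809) = -1480/4809 - 6080*√19/14427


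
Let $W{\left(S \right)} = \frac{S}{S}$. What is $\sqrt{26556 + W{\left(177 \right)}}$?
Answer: $\sqrt{26557} \approx 162.96$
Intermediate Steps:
$W{\left(S \right)} = 1$
$\sqrt{26556 + W{\left(177 \right)}} = \sqrt{26556 + 1} = \sqrt{26557}$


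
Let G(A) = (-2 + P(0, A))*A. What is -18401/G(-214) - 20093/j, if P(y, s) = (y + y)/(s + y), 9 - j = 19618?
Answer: -352225405/8392652 ≈ -41.968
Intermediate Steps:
j = -19609 (j = 9 - 1*19618 = 9 - 19618 = -19609)
P(y, s) = 2*y/(s + y) (P(y, s) = (2*y)/(s + y) = 2*y/(s + y))
G(A) = -2*A (G(A) = (-2 + 2*0/(A + 0))*A = (-2 + 2*0/A)*A = (-2 + 0)*A = -2*A)
-18401/G(-214) - 20093/j = -18401/((-2*(-214))) - 20093/(-19609) = -18401/428 - 20093*(-1/19609) = -18401*1/428 + 20093/19609 = -18401/428 + 20093/19609 = -352225405/8392652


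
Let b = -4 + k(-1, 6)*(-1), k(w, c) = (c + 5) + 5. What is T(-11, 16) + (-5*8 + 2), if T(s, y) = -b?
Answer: -18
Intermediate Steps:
k(w, c) = 10 + c (k(w, c) = (5 + c) + 5 = 10 + c)
b = -20 (b = -4 + (10 + 6)*(-1) = -4 + 16*(-1) = -4 - 16 = -20)
T(s, y) = 20 (T(s, y) = -1*(-20) = 20)
T(-11, 16) + (-5*8 + 2) = 20 + (-5*8 + 2) = 20 + (-40 + 2) = 20 - 38 = -18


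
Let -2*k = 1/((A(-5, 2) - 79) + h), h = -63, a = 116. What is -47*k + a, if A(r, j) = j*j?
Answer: 31969/276 ≈ 115.83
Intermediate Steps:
A(r, j) = j²
k = 1/276 (k = -1/(2*((2² - 79) - 63)) = -1/(2*((4 - 79) - 63)) = -1/(2*(-75 - 63)) = -½/(-138) = -½*(-1/138) = 1/276 ≈ 0.0036232)
-47*k + a = -47*1/276 + 116 = -47/276 + 116 = 31969/276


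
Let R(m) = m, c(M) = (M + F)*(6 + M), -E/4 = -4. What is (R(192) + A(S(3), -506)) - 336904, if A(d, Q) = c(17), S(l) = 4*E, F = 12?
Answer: -336045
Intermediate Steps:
E = 16 (E = -4*(-4) = 16)
S(l) = 64 (S(l) = 4*16 = 64)
c(M) = (6 + M)*(12 + M) (c(M) = (M + 12)*(6 + M) = (12 + M)*(6 + M) = (6 + M)*(12 + M))
A(d, Q) = 667 (A(d, Q) = 72 + 17² + 18*17 = 72 + 289 + 306 = 667)
(R(192) + A(S(3), -506)) - 336904 = (192 + 667) - 336904 = 859 - 336904 = -336045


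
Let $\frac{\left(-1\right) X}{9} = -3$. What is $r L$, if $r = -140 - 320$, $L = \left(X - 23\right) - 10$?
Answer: $2760$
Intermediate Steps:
$X = 27$ ($X = \left(-9\right) \left(-3\right) = 27$)
$L = -6$ ($L = \left(27 - 23\right) - 10 = 4 - 10 = -6$)
$r = -460$
$r L = \left(-460\right) \left(-6\right) = 2760$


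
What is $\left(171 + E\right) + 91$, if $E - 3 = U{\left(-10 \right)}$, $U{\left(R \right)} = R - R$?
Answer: $265$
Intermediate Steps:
$U{\left(R \right)} = 0$
$E = 3$ ($E = 3 + 0 = 3$)
$\left(171 + E\right) + 91 = \left(171 + 3\right) + 91 = 174 + 91 = 265$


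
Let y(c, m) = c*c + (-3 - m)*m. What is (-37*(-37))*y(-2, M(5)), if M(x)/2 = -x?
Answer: -90354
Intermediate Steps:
M(x) = -2*x (M(x) = 2*(-x) = -2*x)
y(c, m) = c² + m*(-3 - m)
(-37*(-37))*y(-2, M(5)) = (-37*(-37))*((-2)² - (-2*5)² - (-6)*5) = 1369*(4 - 1*(-10)² - 3*(-10)) = 1369*(4 - 1*100 + 30) = 1369*(4 - 100 + 30) = 1369*(-66) = -90354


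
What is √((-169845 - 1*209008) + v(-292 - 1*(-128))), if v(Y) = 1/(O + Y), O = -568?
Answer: I*√50749632651/366 ≈ 615.51*I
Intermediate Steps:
v(Y) = 1/(-568 + Y)
√((-169845 - 1*209008) + v(-292 - 1*(-128))) = √((-169845 - 1*209008) + 1/(-568 + (-292 - 1*(-128)))) = √((-169845 - 209008) + 1/(-568 + (-292 + 128))) = √(-378853 + 1/(-568 - 164)) = √(-378853 + 1/(-732)) = √(-378853 - 1/732) = √(-277320397/732) = I*√50749632651/366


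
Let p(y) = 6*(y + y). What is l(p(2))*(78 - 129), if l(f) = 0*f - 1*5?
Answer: 255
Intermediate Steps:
p(y) = 12*y (p(y) = 6*(2*y) = 12*y)
l(f) = -5 (l(f) = 0 - 5 = -5)
l(p(2))*(78 - 129) = -5*(78 - 129) = -5*(-51) = 255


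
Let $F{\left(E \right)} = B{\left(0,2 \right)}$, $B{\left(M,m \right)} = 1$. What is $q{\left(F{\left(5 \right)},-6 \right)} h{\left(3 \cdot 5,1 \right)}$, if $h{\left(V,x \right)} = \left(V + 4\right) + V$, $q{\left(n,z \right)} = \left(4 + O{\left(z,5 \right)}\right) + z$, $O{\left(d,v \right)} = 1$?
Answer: $-34$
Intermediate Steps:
$F{\left(E \right)} = 1$
$q{\left(n,z \right)} = 5 + z$ ($q{\left(n,z \right)} = \left(4 + 1\right) + z = 5 + z$)
$h{\left(V,x \right)} = 4 + 2 V$ ($h{\left(V,x \right)} = \left(4 + V\right) + V = 4 + 2 V$)
$q{\left(F{\left(5 \right)},-6 \right)} h{\left(3 \cdot 5,1 \right)} = \left(5 - 6\right) \left(4 + 2 \cdot 3 \cdot 5\right) = - (4 + 2 \cdot 15) = - (4 + 30) = \left(-1\right) 34 = -34$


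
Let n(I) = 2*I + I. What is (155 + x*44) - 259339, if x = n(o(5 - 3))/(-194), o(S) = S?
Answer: -25140980/97 ≈ -2.5919e+5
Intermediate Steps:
n(I) = 3*I
x = -3/97 (x = (3*(5 - 3))/(-194) = (3*2)*(-1/194) = 6*(-1/194) = -3/97 ≈ -0.030928)
(155 + x*44) - 259339 = (155 - 3/97*44) - 259339 = (155 - 132/97) - 259339 = 14903/97 - 259339 = -25140980/97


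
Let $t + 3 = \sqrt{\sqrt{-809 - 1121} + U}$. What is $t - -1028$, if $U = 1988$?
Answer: $1025 + \sqrt{1988 + i \sqrt{1930}} \approx 1069.6 + 0.49262 i$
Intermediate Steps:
$t = -3 + \sqrt{1988 + i \sqrt{1930}}$ ($t = -3 + \sqrt{\sqrt{-809 - 1121} + 1988} = -3 + \sqrt{\sqrt{-1930} + 1988} = -3 + \sqrt{i \sqrt{1930} + 1988} = -3 + \sqrt{1988 + i \sqrt{1930}} \approx 41.59 + 0.49262 i$)
$t - -1028 = \left(-3 + \sqrt{1988 + i \sqrt{1930}}\right) - -1028 = \left(-3 + \sqrt{1988 + i \sqrt{1930}}\right) + 1028 = 1025 + \sqrt{1988 + i \sqrt{1930}}$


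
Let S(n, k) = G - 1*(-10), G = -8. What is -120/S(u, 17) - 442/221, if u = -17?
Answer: -62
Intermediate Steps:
S(n, k) = 2 (S(n, k) = -8 - 1*(-10) = -8 + 10 = 2)
-120/S(u, 17) - 442/221 = -120/2 - 442/221 = -120*1/2 - 442*1/221 = -60 - 2 = -62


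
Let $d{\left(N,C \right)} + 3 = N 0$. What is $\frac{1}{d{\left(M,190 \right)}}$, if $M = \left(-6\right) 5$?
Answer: $- \frac{1}{3} \approx -0.33333$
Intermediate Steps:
$M = -30$
$d{\left(N,C \right)} = -3$ ($d{\left(N,C \right)} = -3 + N 0 = -3 + 0 = -3$)
$\frac{1}{d{\left(M,190 \right)}} = \frac{1}{-3} = - \frac{1}{3}$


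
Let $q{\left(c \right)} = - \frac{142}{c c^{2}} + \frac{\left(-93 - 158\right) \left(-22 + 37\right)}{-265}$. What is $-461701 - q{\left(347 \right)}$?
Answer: $- \frac{1022441510224712}{2214441919} \approx -4.6172 \cdot 10^{5}$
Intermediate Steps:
$q{\left(c \right)} = \frac{753}{53} - \frac{142}{c^{3}}$ ($q{\left(c \right)} = - \frac{142}{c^{3}} + \left(-251\right) 15 \left(- \frac{1}{265}\right) = - \frac{142}{c^{3}} - - \frac{753}{53} = - \frac{142}{c^{3}} + \frac{753}{53} = \frac{753}{53} - \frac{142}{c^{3}}$)
$-461701 - q{\left(347 \right)} = -461701 - \left(\frac{753}{53} - \frac{142}{41781923}\right) = -461701 - \frac{31461780493}{2214441919} = - \frac{1022441510224712}{2214441919}$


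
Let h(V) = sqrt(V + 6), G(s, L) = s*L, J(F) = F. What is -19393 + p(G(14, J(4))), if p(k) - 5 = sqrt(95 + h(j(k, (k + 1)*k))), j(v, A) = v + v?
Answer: -19388 + sqrt(95 + sqrt(118)) ≈ -19378.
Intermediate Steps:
G(s, L) = L*s
j(v, A) = 2*v
h(V) = sqrt(6 + V)
p(k) = 5 + sqrt(95 + sqrt(6 + 2*k))
-19393 + p(G(14, J(4))) = -19393 + (5 + sqrt(95 + sqrt(2)*sqrt(3 + 4*14))) = -19393 + (5 + sqrt(95 + sqrt(2)*sqrt(3 + 56))) = -19393 + (5 + sqrt(95 + sqrt(2)*sqrt(59))) = -19393 + (5 + sqrt(95 + sqrt(118))) = -19388 + sqrt(95 + sqrt(118))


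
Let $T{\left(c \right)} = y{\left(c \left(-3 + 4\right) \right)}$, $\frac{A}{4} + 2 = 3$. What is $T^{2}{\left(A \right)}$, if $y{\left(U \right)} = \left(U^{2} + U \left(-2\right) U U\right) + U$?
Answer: $11664$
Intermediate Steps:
$A = 4$ ($A = -8 + 4 \cdot 3 = -8 + 12 = 4$)
$y{\left(U \right)} = U + U^{2} - 2 U^{3}$ ($y{\left(U \right)} = \left(U^{2} + - 2 U U U\right) + U = \left(U^{2} + - 2 U^{2} U\right) + U = \left(U^{2} - 2 U^{3}\right) + U = U + U^{2} - 2 U^{3}$)
$T{\left(c \right)} = c \left(1 + c - 2 c^{2}\right)$ ($T{\left(c \right)} = c \left(-3 + 4\right) \left(1 + c \left(-3 + 4\right) - 2 \left(c \left(-3 + 4\right)\right)^{2}\right) = c 1 \left(1 + c 1 - 2 \left(c 1\right)^{2}\right) = c \left(1 + c - 2 c^{2}\right)$)
$T^{2}{\left(A \right)} = \left(4 \left(1 + 4 - 2 \cdot 4^{2}\right)\right)^{2} = \left(4 \left(1 + 4 - 32\right)\right)^{2} = \left(4 \left(-27\right)\right)^{2} = \left(-108\right)^{2} = 11664$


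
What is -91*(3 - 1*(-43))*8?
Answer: -33488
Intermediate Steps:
-91*(3 - 1*(-43))*8 = -91*(3 + 43)*8 = -91*46*8 = -4186*8 = -33488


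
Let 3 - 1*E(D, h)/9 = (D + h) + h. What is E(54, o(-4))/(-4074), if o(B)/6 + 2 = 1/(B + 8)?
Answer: 45/679 ≈ 0.066274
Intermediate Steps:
o(B) = -12 + 6/(8 + B) (o(B) = -12 + 6/(B + 8) = -12 + 6/(8 + B))
E(D, h) = 27 - 18*h - 9*D (E(D, h) = 27 - 9*((D + h) + h) = 27 - 9*(D + 2*h) = 27 + (-18*h - 9*D) = 27 - 18*h - 9*D)
E(54, o(-4))/(-4074) = (27 - 108*(-15 - 2*(-4))/(8 - 4) - 9*54)/(-4074) = (27 - 108*(-15 + 8)/4 - 486)*(-1/4074) = (27 - 108*(-7)/4 - 486)*(-1/4074) = (27 - 18*(-21/2) - 486)*(-1/4074) = (27 + 189 - 486)*(-1/4074) = -270*(-1/4074) = 45/679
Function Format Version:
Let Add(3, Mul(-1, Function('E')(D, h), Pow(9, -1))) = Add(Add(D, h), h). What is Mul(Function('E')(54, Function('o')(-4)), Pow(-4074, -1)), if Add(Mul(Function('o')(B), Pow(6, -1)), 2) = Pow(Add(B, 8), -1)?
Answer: Rational(45, 679) ≈ 0.066274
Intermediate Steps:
Function('o')(B) = Add(-12, Mul(6, Pow(Add(8, B), -1))) (Function('o')(B) = Add(-12, Mul(6, Pow(Add(B, 8), -1))) = Add(-12, Mul(6, Pow(Add(8, B), -1))))
Function('E')(D, h) = Add(27, Mul(-18, h), Mul(-9, D)) (Function('E')(D, h) = Add(27, Mul(-9, Add(Add(D, h), h))) = Add(27, Mul(-9, Add(D, Mul(2, h)))) = Add(27, Add(Mul(-18, h), Mul(-9, D))) = Add(27, Mul(-18, h), Mul(-9, D)))
Mul(Function('E')(54, Function('o')(-4)), Pow(-4074, -1)) = Mul(Add(27, Mul(-18, Mul(6, Pow(Add(8, -4), -1), Add(-15, Mul(-2, -4)))), Mul(-9, 54)), Pow(-4074, -1)) = Mul(Add(27, Mul(-18, Mul(6, Pow(4, -1), Add(-15, 8))), -486), Rational(-1, 4074)) = Mul(Add(27, Mul(-18, Mul(6, Rational(1, 4), -7)), -486), Rational(-1, 4074)) = Mul(Add(27, Mul(-18, Rational(-21, 2)), -486), Rational(-1, 4074)) = Mul(Add(27, 189, -486), Rational(-1, 4074)) = Mul(-270, Rational(-1, 4074)) = Rational(45, 679)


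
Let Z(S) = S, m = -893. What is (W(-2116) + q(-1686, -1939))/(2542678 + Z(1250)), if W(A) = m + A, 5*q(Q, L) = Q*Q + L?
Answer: 706403/3179910 ≈ 0.22215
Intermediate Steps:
q(Q, L) = L/5 + Q²/5 (q(Q, L) = (Q*Q + L)/5 = (Q² + L)/5 = (L + Q²)/5 = L/5 + Q²/5)
W(A) = -893 + A
(W(-2116) + q(-1686, -1939))/(2542678 + Z(1250)) = ((-893 - 2116) + ((⅕)*(-1939) + (⅕)*(-1686)²))/(2542678 + 1250) = (-3009 + (-1939/5 + (⅕)*2842596))/2543928 = (-3009 + (-1939/5 + 2842596/5))*(1/2543928) = (-3009 + 2840657/5)*(1/2543928) = (2825612/5)*(1/2543928) = 706403/3179910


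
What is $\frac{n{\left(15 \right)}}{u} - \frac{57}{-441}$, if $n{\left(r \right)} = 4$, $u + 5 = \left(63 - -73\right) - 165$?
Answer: $\frac{29}{2499} \approx 0.011605$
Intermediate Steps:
$u = -34$ ($u = -5 + \left(\left(63 - -73\right) - 165\right) = -5 + \left(\left(63 + 73\right) - 165\right) = -5 + \left(136 - 165\right) = -5 - 29 = -34$)
$\frac{n{\left(15 \right)}}{u} - \frac{57}{-441} = \frac{4}{-34} - \frac{57}{-441} = 4 \left(- \frac{1}{34}\right) - - \frac{19}{147} = - \frac{2}{17} + \frac{19}{147} = \frac{29}{2499}$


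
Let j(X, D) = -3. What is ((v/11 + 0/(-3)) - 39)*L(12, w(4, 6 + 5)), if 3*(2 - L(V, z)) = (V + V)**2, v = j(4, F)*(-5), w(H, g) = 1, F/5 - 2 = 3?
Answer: 78660/11 ≈ 7150.9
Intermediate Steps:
F = 25 (F = 10 + 5*3 = 10 + 15 = 25)
v = 15 (v = -3*(-5) = 15)
L(V, z) = 2 - 4*V**2/3 (L(V, z) = 2 - (V + V)**2/3 = 2 - 4*V**2/3)
((v/11 + 0/(-3)) - 39)*L(12, w(4, 6 + 5)) = ((15/11 + 0/(-3)) - 39)*(2 - 4/3*12**2) = ((15*(1/11) + 0*(-1/3)) - 39)*(2 - 4/3*144) = ((15/11 + 0) - 39)*(2 - 192) = (15/11 - 39)*(-190) = -414/11*(-190) = 78660/11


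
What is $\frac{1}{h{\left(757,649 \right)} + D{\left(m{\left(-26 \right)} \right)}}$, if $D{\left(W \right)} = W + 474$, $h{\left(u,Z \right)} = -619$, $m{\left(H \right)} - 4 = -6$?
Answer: $- \frac{1}{147} \approx -0.0068027$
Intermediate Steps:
$m{\left(H \right)} = -2$ ($m{\left(H \right)} = 4 - 6 = -2$)
$D{\left(W \right)} = 474 + W$
$\frac{1}{h{\left(757,649 \right)} + D{\left(m{\left(-26 \right)} \right)}} = \frac{1}{-619 + \left(474 - 2\right)} = \frac{1}{-619 + 472} = \frac{1}{-147} = - \frac{1}{147}$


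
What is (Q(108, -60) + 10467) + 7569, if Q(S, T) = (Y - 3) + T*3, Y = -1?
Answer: 17852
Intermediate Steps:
Q(S, T) = -4 + 3*T (Q(S, T) = (-1 - 3) + T*3 = -4 + 3*T)
(Q(108, -60) + 10467) + 7569 = ((-4 + 3*(-60)) + 10467) + 7569 = ((-4 - 180) + 10467) + 7569 = (-184 + 10467) + 7569 = 10283 + 7569 = 17852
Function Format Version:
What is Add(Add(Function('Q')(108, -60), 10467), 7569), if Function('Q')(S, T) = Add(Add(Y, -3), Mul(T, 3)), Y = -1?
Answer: 17852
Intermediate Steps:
Function('Q')(S, T) = Add(-4, Mul(3, T)) (Function('Q')(S, T) = Add(Add(-1, -3), Mul(T, 3)) = Add(-4, Mul(3, T)))
Add(Add(Function('Q')(108, -60), 10467), 7569) = Add(Add(Add(-4, Mul(3, -60)), 10467), 7569) = Add(Add(Add(-4, -180), 10467), 7569) = Add(Add(-184, 10467), 7569) = Add(10283, 7569) = 17852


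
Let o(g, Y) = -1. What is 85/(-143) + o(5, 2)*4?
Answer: -657/143 ≈ -4.5944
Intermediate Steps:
85/(-143) + o(5, 2)*4 = 85/(-143) - 1*4 = -1/143*85 - 4 = -85/143 - 4 = -657/143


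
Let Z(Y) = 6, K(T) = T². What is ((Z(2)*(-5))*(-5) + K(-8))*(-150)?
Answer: -32100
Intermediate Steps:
((Z(2)*(-5))*(-5) + K(-8))*(-150) = ((6*(-5))*(-5) + (-8)²)*(-150) = (-30*(-5) + 64)*(-150) = (150 + 64)*(-150) = 214*(-150) = -32100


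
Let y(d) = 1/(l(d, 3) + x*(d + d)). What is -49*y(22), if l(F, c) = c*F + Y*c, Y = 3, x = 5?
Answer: -49/295 ≈ -0.16610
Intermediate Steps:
l(F, c) = 3*c + F*c (l(F, c) = c*F + 3*c = F*c + 3*c = 3*c + F*c)
y(d) = 1/(9 + 13*d) (y(d) = 1/(3*(3 + d) + 5*(d + d)) = 1/((9 + 3*d) + 5*(2*d)) = 1/((9 + 3*d) + 10*d) = 1/(9 + 13*d))
-49*y(22) = -49/(9 + 13*22) = -49/(9 + 286) = -49/295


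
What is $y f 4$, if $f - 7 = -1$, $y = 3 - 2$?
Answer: $24$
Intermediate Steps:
$y = 1$
$f = 6$ ($f = 7 - 1 = 6$)
$y f 4 = 1 \cdot 6 \cdot 4 = 6 \cdot 4 = 24$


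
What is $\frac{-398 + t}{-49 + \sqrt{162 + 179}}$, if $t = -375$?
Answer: $\frac{37877}{2060} + \frac{773 \sqrt{341}}{2060} \approx 25.316$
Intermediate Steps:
$\frac{-398 + t}{-49 + \sqrt{162 + 179}} = \frac{-398 - 375}{-49 + \sqrt{162 + 179}} = - \frac{773}{-49 + \sqrt{341}}$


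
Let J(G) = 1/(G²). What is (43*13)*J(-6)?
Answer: 559/36 ≈ 15.528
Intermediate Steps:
J(G) = G⁻²
(43*13)*J(-6) = (43*13)/(-6)² = 559*(1/36) = 559/36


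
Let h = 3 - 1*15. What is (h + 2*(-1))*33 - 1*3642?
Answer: -4104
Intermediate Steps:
h = -12 (h = 3 - 15 = -12)
(h + 2*(-1))*33 - 1*3642 = (-12 + 2*(-1))*33 - 1*3642 = (-12 - 2)*33 - 3642 = -14*33 - 3642 = -462 - 3642 = -4104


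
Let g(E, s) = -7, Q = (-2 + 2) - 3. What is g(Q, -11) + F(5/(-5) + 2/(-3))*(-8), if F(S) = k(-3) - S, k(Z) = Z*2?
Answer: 83/3 ≈ 27.667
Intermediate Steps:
k(Z) = 2*Z
F(S) = -6 - S (F(S) = 2*(-3) - S = -6 - S)
Q = -3 (Q = 0 - 3 = -3)
g(Q, -11) + F(5/(-5) + 2/(-3))*(-8) = -7 + (-6 - (5/(-5) + 2/(-3)))*(-8) = -7 + (-6 - (5*(-⅕) + 2*(-⅓)))*(-8) = -7 + (-6 - (-1 - ⅔))*(-8) = -7 + (-6 - 1*(-5/3))*(-8) = -7 + (-6 + 5/3)*(-8) = -7 - 13/3*(-8) = -7 + 104/3 = 83/3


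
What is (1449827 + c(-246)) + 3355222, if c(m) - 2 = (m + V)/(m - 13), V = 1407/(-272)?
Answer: 338506301167/70448 ≈ 4.8050e+6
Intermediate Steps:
V = -1407/272 (V = 1407*(-1/272) = -1407/272 ≈ -5.1728)
c(m) = 2 + (-1407/272 + m)/(-13 + m) (c(m) = 2 + (m - 1407/272)/(m - 13) = 2 + (-1407/272 + m)/(-13 + m))
(1449827 + c(-246)) + 3355222 = (1449827 + (-8479 + 816*(-246))/(272*(-13 - 246))) + 3355222 = (1449827 + (1/272)*(-8479 - 200736)/(-259)) + 3355222 = (1449827 + (1/272)*(-1/259)*(-209215)) + 3355222 = (1449827 + 209215/70448) + 3355222 = 102137621711/70448 + 3355222 = 338506301167/70448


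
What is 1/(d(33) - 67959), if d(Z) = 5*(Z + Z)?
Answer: -1/67629 ≈ -1.4787e-5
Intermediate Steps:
d(Z) = 10*Z (d(Z) = 5*(2*Z) = 10*Z)
1/(d(33) - 67959) = 1/(10*33 - 67959) = 1/(330 - 67959) = 1/(-67629) = -1/67629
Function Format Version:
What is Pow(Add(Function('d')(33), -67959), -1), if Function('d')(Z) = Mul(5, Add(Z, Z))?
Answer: Rational(-1, 67629) ≈ -1.4787e-5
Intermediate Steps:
Function('d')(Z) = Mul(10, Z) (Function('d')(Z) = Mul(5, Mul(2, Z)) = Mul(10, Z))
Pow(Add(Function('d')(33), -67959), -1) = Pow(Add(Mul(10, 33), -67959), -1) = Pow(Add(330, -67959), -1) = Pow(-67629, -1) = Rational(-1, 67629)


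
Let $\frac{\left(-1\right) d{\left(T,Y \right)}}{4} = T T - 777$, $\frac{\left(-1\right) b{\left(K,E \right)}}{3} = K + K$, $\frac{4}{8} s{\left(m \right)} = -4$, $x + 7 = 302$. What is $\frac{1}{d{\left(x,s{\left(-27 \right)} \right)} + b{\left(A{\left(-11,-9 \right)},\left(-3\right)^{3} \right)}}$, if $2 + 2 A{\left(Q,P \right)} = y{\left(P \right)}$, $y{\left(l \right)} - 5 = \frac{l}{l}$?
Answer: $- \frac{1}{345004} \approx -2.8985 \cdot 10^{-6}$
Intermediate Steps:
$x = 295$ ($x = -7 + 302 = 295$)
$y{\left(l \right)} = 6$ ($y{\left(l \right)} = 5 + \frac{l}{l} = 5 + 1 = 6$)
$s{\left(m \right)} = -8$ ($s{\left(m \right)} = 2 \left(-4\right) = -8$)
$A{\left(Q,P \right)} = 2$ ($A{\left(Q,P \right)} = -1 + \frac{1}{2} \cdot 6 = -1 + 3 = 2$)
$b{\left(K,E \right)} = - 6 K$ ($b{\left(K,E \right)} = - 3 \left(K + K\right) = - 3 \cdot 2 K = - 6 K$)
$d{\left(T,Y \right)} = 3108 - 4 T^{2}$ ($d{\left(T,Y \right)} = - 4 \left(T T - 777\right) = - 4 \left(T^{2} - 777\right) = - 4 \left(-777 + T^{2}\right) = 3108 - 4 T^{2}$)
$\frac{1}{d{\left(x,s{\left(-27 \right)} \right)} + b{\left(A{\left(-11,-9 \right)},\left(-3\right)^{3} \right)}} = \frac{1}{\left(3108 - 4 \cdot 295^{2}\right) - 12} = \frac{1}{\left(3108 - 348100\right) - 12} = \frac{1}{-344992 - 12} = \frac{1}{-345004} = - \frac{1}{345004}$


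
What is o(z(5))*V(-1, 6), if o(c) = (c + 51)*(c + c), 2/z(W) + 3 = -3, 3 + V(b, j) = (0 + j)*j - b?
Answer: -10336/9 ≈ -1148.4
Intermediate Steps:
V(b, j) = -3 + j**2 - b (V(b, j) = -3 + ((0 + j)*j - b) = -3 + (j*j - b) = -3 + (j**2 - b) = -3 + j**2 - b)
z(W) = -1/3 (z(W) = 2/(-3 - 3) = 2/(-6) = 2*(-1/6) = -1/3)
o(c) = 2*c*(51 + c) (o(c) = (51 + c)*(2*c) = 2*c*(51 + c))
o(z(5))*V(-1, 6) = (2*(-1/3)*(51 - 1/3))*(-3 + 6**2 - 1*(-1)) = (2*(-1/3)*(152/3))*(-3 + 36 + 1) = -304/9*34 = -10336/9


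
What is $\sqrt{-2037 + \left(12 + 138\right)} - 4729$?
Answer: $-4729 + i \sqrt{1887} \approx -4729.0 + 43.44 i$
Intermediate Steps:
$\sqrt{-2037 + \left(12 + 138\right)} - 4729 = \sqrt{-2037 + 150} - 4729 = \sqrt{-1887} - 4729 = i \sqrt{1887} - 4729 = -4729 + i \sqrt{1887}$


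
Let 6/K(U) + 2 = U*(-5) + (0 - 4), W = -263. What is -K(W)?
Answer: -6/1309 ≈ -0.0045836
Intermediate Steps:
K(U) = 6/(-6 - 5*U) (K(U) = 6/(-2 + (U*(-5) + (0 - 4))) = 6/(-2 + (-5*U - 4)) = 6/(-2 + (-4 - 5*U)) = 6/(-6 - 5*U))
-K(W) = -(-6)/(6 + 5*(-263)) = -(-6)/(6 - 1315) = -(-6)/(-1309) = -(-6)*(-1)/1309 = -1*6/1309 = -6/1309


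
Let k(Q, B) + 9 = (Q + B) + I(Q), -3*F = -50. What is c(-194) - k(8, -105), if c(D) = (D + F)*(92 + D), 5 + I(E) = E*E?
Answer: 18135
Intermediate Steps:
F = 50/3 (F = -1/3*(-50) = 50/3 ≈ 16.667)
I(E) = -5 + E**2 (I(E) = -5 + E*E = -5 + E**2)
c(D) = (92 + D)*(50/3 + D) (c(D) = (D + 50/3)*(92 + D) = (50/3 + D)*(92 + D) = (92 + D)*(50/3 + D))
k(Q, B) = -14 + B + Q + Q**2 (k(Q, B) = -9 + ((Q + B) + (-5 + Q**2)) = -9 + ((B + Q) + (-5 + Q**2)) = -9 + (-5 + B + Q + Q**2) = -14 + B + Q + Q**2)
c(-194) - k(8, -105) = (4600/3 + (-194)**2 + (326/3)*(-194)) - (-14 - 105 + 8 + 8**2) = (4600/3 + 37636 - 63244/3) - (-14 - 105 + 8 + 64) = 18088 - 1*(-47) = 18088 + 47 = 18135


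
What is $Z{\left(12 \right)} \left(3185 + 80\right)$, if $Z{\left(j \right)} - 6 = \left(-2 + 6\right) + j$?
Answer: $71830$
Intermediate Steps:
$Z{\left(j \right)} = 10 + j$ ($Z{\left(j \right)} = 6 + \left(\left(-2 + 6\right) + j\right) = 6 + \left(4 + j\right) = 10 + j$)
$Z{\left(12 \right)} \left(3185 + 80\right) = \left(10 + 12\right) \left(3185 + 80\right) = 22 \cdot 3265 = 71830$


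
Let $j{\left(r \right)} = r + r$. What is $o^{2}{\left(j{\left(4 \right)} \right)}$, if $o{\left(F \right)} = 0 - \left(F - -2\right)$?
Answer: $100$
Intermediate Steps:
$j{\left(r \right)} = 2 r$
$o{\left(F \right)} = -2 - F$ ($o{\left(F \right)} = 0 - \left(F + 2\right) = 0 - \left(2 + F\right) = -2 - F$)
$o^{2}{\left(j{\left(4 \right)} \right)} = \left(-2 - 2 \cdot 4\right)^{2} = \left(-2 - 8\right)^{2} = \left(-10\right)^{2} = 100$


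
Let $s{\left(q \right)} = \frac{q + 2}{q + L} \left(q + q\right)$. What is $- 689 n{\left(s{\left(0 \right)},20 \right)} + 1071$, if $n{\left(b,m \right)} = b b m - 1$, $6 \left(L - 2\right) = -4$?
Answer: $1760$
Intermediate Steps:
$L = \frac{4}{3}$ ($L = 2 + \frac{1}{6} \left(-4\right) = 2 - \frac{2}{3} = \frac{4}{3} \approx 1.3333$)
$s{\left(q \right)} = \frac{2 q \left(2 + q\right)}{\frac{4}{3} + q}$ ($s{\left(q \right)} = \frac{q + 2}{q + \frac{4}{3}} \left(q + q\right) = \frac{2 + q}{\frac{4}{3} + q} 2 q = \frac{2 q \left(2 + q\right)}{\frac{4}{3} + q}$)
$n{\left(b,m \right)} = -1 + m b^{2}$ ($n{\left(b,m \right)} = b^{2} m - 1 = m b^{2} - 1 = -1 + m b^{2}$)
$- 689 n{\left(s{\left(0 \right)},20 \right)} + 1071 = - 689 \left(-1 + 20 \left(6 \cdot 0 \frac{1}{4 + 3 \cdot 0} \left(2 + 0\right)\right)^{2}\right) + 1071 = - 689 \left(-1 + 20 \left(6 \cdot 0 \frac{1}{4 + 0} \cdot 2\right)^{2}\right) + 1071 = - 689 \left(-1 + 20 \left(6 \cdot 0 \cdot \frac{1}{4} \cdot 2\right)^{2}\right) + 1071 = - 689 \left(-1 + 20 \cdot 0^{2}\right) + 1071 = - 689 \left(-1 + 20 \cdot 0\right) + 1071 = - 689 \left(-1 + 0\right) + 1071 = \left(-689\right) \left(-1\right) + 1071 = 689 + 1071 = 1760$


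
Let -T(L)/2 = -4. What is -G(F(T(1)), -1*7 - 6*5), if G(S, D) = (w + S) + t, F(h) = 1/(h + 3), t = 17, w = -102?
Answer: 934/11 ≈ 84.909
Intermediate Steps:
T(L) = 8 (T(L) = -2*(-4) = 8)
F(h) = 1/(3 + h)
G(S, D) = -85 + S (G(S, D) = (-102 + S) + 17 = -85 + S)
-G(F(T(1)), -1*7 - 6*5) = -(-85 + 1/(3 + 8)) = -(-85 + 1/11) = -1*(-934/11) = 934/11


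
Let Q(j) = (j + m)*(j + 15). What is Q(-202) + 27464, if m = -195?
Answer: 101703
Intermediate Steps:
Q(j) = (-195 + j)*(15 + j) (Q(j) = (j - 195)*(j + 15) = (-195 + j)*(15 + j))
Q(-202) + 27464 = (-2925 + (-202)² - 180*(-202)) + 27464 = (-2925 + 40804 + 36360) + 27464 = 74239 + 27464 = 101703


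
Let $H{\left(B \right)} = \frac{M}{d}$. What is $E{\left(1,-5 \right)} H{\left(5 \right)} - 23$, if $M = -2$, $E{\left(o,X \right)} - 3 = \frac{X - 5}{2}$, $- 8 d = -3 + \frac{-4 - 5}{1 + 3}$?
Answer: $- \frac{355}{21} \approx -16.905$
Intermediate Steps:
$d = \frac{21}{32}$ ($d = - \frac{-3 + \frac{-4 - 5}{1 + 3}}{8} = - \frac{-3 - \frac{9}{4}}{8} = \left(- \frac{1}{8}\right) \left(- \frac{21}{4}\right) = \frac{21}{32} \approx 0.65625$)
$E{\left(o,X \right)} = \frac{1}{2} + \frac{X}{2}$ ($E{\left(o,X \right)} = 3 + \frac{X - 5}{2} = 3 + \left(X - 5\right) \frac{1}{2} = 3 + \left(-5 + X\right) \frac{1}{2} = 3 + \left(- \frac{5}{2} + \frac{X}{2}\right) = \frac{1}{2} + \frac{X}{2}$)
$H{\left(B \right)} = - \frac{64}{21}$ ($H{\left(B \right)} = - \frac{2}{\frac{21}{32}} = \left(-2\right) \frac{32}{21} = - \frac{64}{21}$)
$E{\left(1,-5 \right)} H{\left(5 \right)} - 23 = \left(\frac{1}{2} + \frac{1}{2} \left(-5\right)\right) \left(- \frac{64}{21}\right) - 23 = \left(\frac{1}{2} - \frac{5}{2}\right) \left(- \frac{64}{21}\right) - 23 = \left(-2\right) \left(- \frac{64}{21}\right) - 23 = \frac{128}{21} - 23 = - \frac{355}{21}$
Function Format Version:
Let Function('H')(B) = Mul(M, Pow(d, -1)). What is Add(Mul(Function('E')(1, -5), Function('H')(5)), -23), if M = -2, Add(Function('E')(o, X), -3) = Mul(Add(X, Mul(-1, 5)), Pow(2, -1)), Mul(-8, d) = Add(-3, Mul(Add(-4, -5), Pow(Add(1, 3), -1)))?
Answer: Rational(-355, 21) ≈ -16.905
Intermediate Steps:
d = Rational(21, 32) (d = Mul(Rational(-1, 8), Add(-3, Mul(Add(-4, -5), Pow(Add(1, 3), -1)))) = Mul(Rational(-1, 8), Add(-3, Mul(-9, Pow(4, -1)))) = Mul(Rational(-1, 8), Add(-3, Mul(-9, Rational(1, 4)))) = Mul(Rational(-1, 8), Add(-3, Rational(-9, 4))) = Mul(Rational(-1, 8), Rational(-21, 4)) = Rational(21, 32) ≈ 0.65625)
Function('E')(o, X) = Add(Rational(1, 2), Mul(Rational(1, 2), X)) (Function('E')(o, X) = Add(3, Mul(Add(X, Mul(-1, 5)), Pow(2, -1))) = Add(3, Mul(Add(X, -5), Rational(1, 2))) = Add(3, Mul(Add(-5, X), Rational(1, 2))) = Add(3, Add(Rational(-5, 2), Mul(Rational(1, 2), X))) = Add(Rational(1, 2), Mul(Rational(1, 2), X)))
Function('H')(B) = Rational(-64, 21) (Function('H')(B) = Mul(-2, Pow(Rational(21, 32), -1)) = Mul(-2, Rational(32, 21)) = Rational(-64, 21))
Add(Mul(Function('E')(1, -5), Function('H')(5)), -23) = Add(Mul(Add(Rational(1, 2), Mul(Rational(1, 2), -5)), Rational(-64, 21)), -23) = Add(Mul(Add(Rational(1, 2), Rational(-5, 2)), Rational(-64, 21)), -23) = Add(Mul(-2, Rational(-64, 21)), -23) = Add(Rational(128, 21), -23) = Rational(-355, 21)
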